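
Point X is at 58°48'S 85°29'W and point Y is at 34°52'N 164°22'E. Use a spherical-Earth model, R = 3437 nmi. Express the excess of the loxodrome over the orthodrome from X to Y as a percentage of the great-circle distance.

2.2%

Great circle: σ = 2.2593 rad → d_gc = Rσ = 7765.3 nmi
Rhumb: Δφ = +1.6348, Δλ = -1.9225, Δψ = +1.9258, q = Δφ/Δψ = 0.8489 → d_rh = R√(Δφ²+q²Δλ²) = 7939.3 nmi
Excess = (7939.3 − 7765.3) / 7765.3 = 174.0 / 7765.3 = 2.24% ≈ 2.2%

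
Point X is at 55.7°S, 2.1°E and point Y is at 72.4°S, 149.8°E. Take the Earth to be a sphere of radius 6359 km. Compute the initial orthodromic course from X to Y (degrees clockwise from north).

167.8°

N = sin Δλ·cos φ₂ = +0.1616;  D = cos φ₁ sin φ₂ − sin φ₁ cos φ₂ cos Δλ = -0.7483
initial course = atan2(N, D) = 167.82°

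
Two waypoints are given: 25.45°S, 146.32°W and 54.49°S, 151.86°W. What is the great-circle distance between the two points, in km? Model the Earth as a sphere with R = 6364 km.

3258 km

Haversine: a = sin²(Δφ/2)+cos φ₁ cos φ₂ sin²(Δλ/2) = 0.06408;  σ = 2·atan2(√a,√(1−a))
σ = 29.328° → d = Rσ = 6364·0.51187 = 3258 km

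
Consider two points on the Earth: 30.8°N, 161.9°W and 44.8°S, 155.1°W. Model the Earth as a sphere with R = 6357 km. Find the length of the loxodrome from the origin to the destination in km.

Δψ = ln[tan(π/4+φ₂/2)/tan(π/4+φ₁/2)] = -1.4419;  Δφ = -1.3195 rad,  Δλ = +0.1187 rad
q = Δφ/Δψ = 0.9151
d = R·√(Δφ² + q²Δλ²) = 6357·1.32393 = 8416 km

8416 km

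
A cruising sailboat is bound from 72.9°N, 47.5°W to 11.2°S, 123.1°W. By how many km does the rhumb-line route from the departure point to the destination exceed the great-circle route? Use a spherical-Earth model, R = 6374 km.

322 km

Great circle: cos σ = sin φ₁ sin φ₂ + cos φ₁ cos φ₂ cos Δλ,  σ = 1.6850 rad → d_gc = 10739.9 km
Rhumb line: Δψ = -2.0916, q = Δφ/Δψ = 0.7018, d_rh = R√(Δφ²+q²Δλ²) = 11062.0 km
Excess = 11062.0 − 10739.9 = 322.1 ≈ 322 km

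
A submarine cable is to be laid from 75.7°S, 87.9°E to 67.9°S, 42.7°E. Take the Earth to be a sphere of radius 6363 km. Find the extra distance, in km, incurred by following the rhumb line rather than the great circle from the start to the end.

41 km

Great circle: cos σ = sin φ₁ sin φ₂ + cos φ₁ cos φ₂ cos Δλ,  σ = 0.2718 rad → d_gc = 1729.2 km
Rhumb line: Δψ = +0.4426, q = Δφ/Δψ = 0.3076, d_rh = R√(Δφ²+q²Δλ²) = 1770.3 km
Excess = 1770.3 − 1729.2 = 41.1 ≈ 41 km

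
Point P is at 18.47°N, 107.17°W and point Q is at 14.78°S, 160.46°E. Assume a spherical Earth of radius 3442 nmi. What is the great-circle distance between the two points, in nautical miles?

5816 nmi

Haversine: a = sin²(Δφ/2)+cos φ₁ cos φ₂ sin²(Δλ/2) = 0.55937;  σ = 2·atan2(√a,√(1−a))
σ = 96.820° → d = Rσ = 3442·1.68982 = 5816 nmi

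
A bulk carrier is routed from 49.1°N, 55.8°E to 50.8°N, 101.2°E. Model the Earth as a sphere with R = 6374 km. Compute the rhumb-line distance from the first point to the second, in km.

Rhumb course C = atan2(Δλ, Δψ) with Δψ = ln[tan(π/4+φ₂/2)/tan(π/4+φ₁/2)] = +0.0461, Δλ = +0.7924 → C = 86.67°
d = R·|Δφ| / |cos C| = 6374·0.02967 / 0.05810 = 3255 km

3255 km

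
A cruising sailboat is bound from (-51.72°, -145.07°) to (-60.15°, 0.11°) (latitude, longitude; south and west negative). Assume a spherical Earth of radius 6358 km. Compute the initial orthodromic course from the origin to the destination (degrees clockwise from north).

161.7°

θ = atan2( sin Δλ·cos φ₂ ,  cos φ₁ sin φ₂ − sin φ₁ cos φ₂ cos Δλ )
  = atan2(+0.2842, -0.8581) = 161.67°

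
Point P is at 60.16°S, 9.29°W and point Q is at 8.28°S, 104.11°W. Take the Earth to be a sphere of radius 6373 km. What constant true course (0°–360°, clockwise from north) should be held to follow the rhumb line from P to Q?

Meridional parts: M(φ₁)=-1.3226, M(φ₂)=-0.1450 → ΔM = +1.1775;  Δλ = -1.6549 rad
tan C = Δλ / ΔM = -1.4054 → C = 305.43°

305.4°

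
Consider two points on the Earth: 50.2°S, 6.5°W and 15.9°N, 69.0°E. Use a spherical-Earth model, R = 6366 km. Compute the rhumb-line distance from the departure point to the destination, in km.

10469 km

Rhumb course C = atan2(Δλ, Δψ) with Δψ = ln[tan(π/4+φ₂/2)/tan(π/4+φ₁/2)] = +1.2973, Δλ = +1.3177 → C = 45.45°
d = R·|Δφ| / |cos C| = 6366·1.15366 / 0.70155 = 10469 km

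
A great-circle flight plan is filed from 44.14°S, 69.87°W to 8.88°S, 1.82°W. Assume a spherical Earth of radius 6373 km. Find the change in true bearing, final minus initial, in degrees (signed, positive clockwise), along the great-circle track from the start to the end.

At departure: θ₁ = atan2(sin Δλ cos φ₂, cos φ₁ sin φ₂ − sin φ₁ cos φ₂ cos Δλ) = 80.92°
At arrival: θ₂ = atan2(sin Δλ cos φ₁, −cos φ₂ sin φ₁ + sin φ₂ cos φ₁ cos Δλ) = 45.83°
Δθ = θ₂ − θ₁ = -35.1°

-35.1°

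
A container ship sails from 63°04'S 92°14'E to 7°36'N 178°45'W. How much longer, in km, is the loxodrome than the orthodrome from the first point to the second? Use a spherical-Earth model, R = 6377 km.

371 km

Great circle: cos σ = sin φ₁ sin φ₂ + cos φ₁ cos φ₂ cos Δλ,  σ = 1.6812 rad → d_gc = 10721.2 km
Rhumb line: Δψ = +1.5624, q = Δφ/Δψ = 0.7894, d_rh = R√(Δφ²+q²Δλ²) = 11091.9 km
Excess = 11091.9 − 10721.2 = 370.7 ≈ 371 km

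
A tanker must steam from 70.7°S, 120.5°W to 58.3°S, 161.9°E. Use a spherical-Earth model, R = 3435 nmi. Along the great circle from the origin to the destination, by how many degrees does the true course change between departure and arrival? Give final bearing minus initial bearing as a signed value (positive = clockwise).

+72.3°

Initial bearing θ₁ = atan2(sin Δλ cos φ₂, cos φ₁ sin φ₂ − sin φ₁ cos φ₂ cos Δλ) = 251.20°
Final bearing θ₂ = (initial bearing from the destination back to the start) + 180° = 323.46°
Δθ = θ₂ − θ₁ = +72.3°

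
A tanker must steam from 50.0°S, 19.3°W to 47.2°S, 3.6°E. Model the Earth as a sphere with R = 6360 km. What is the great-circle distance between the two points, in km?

Haversine: a = sin²(Δφ/2)+cos φ₁ cos φ₂ sin²(Δλ/2) = 0.01781;  σ = 2·atan2(√a,√(1−a))
σ = 15.337° → d = Rσ = 6360·0.26769 = 1702 km

1702 km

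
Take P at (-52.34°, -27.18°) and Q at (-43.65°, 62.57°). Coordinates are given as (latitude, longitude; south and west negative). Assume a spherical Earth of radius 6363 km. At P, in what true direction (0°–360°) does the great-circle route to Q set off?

θ = atan2( sin Δλ·cos φ₂ ,  cos φ₁ sin φ₂ − sin φ₁ cos φ₂ cos Δλ )
  = atan2(+0.7236, -0.4192) = 120.09°

120.1°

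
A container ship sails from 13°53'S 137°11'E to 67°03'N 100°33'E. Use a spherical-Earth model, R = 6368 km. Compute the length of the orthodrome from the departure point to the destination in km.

cos σ = sin φ₁ sin φ₂ + cos φ₁ cos φ₂ cos Δλ
      = sin(-13.88°)sin(67.05°) + cos(-13.88°)cos(67.05°)cos(-36.63°) = 0.0828
σ = 85.250° → d = Rσ = 6368·1.48789 = 9475 km

9475 km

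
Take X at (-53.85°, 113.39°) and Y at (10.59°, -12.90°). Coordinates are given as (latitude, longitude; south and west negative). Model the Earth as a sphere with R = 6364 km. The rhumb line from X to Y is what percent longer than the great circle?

5.9%

Great circle: σ = 2.0847 rad → d_gc = Rσ = 13267.2 km
Rhumb: Δφ = +1.1247, Δλ = -2.2042, Δψ = +1.3056, q = Δφ/Δψ = 0.8614 → d_rh = R√(Δφ²+q²Δλ²) = 14044.2 km
Excess = (14044.2 − 13267.2) / 13267.2 = 777.0 / 13267.2 = 5.86% ≈ 5.9%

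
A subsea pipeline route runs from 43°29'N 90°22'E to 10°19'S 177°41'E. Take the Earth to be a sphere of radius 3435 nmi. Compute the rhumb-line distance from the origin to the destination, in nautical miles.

Δψ = ln[tan(π/4+φ₂/2)/tan(π/4+φ₁/2)] = -1.0255;  Δφ = -0.9390 rad,  Δλ = +1.5240 rad
q = Δφ/Δψ = 0.9157
d = R·√(Δφ² + q²Δλ²) = 3435·1.68196 = 5778 nmi

5778 nmi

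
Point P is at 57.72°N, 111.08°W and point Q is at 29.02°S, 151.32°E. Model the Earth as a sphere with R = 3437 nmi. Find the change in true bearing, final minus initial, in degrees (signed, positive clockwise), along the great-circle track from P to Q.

-42.6°

Initial bearing θ₁ = atan2(sin Δλ cos φ₂, cos φ₁ sin φ₂ − sin φ₁ cos φ₂ cos Δλ) = 259.46°
Final bearing θ₂ = (initial bearing from the destination back to the start) + 180° = 216.90°
Δθ = θ₂ − θ₁ = -42.6°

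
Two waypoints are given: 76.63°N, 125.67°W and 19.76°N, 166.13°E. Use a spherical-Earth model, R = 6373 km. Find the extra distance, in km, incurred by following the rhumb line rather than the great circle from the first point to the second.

274 km

Great circle: cos σ = sin φ₁ sin φ₂ + cos φ₁ cos φ₂ cos Δλ,  σ = 1.1486 rad → d_gc = 7320.2 km
Rhumb line: Δψ = -1.7919, q = Δφ/Δψ = 0.5539, d_rh = R√(Δφ²+q²Δλ²) = 7594.1 km
Excess = 7594.1 − 7320.2 = 273.9 ≈ 274 km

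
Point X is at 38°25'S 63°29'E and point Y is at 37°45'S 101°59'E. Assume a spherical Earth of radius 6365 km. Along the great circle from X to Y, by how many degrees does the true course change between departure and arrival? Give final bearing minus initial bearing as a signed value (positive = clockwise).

-24.3°

Initial bearing θ₁ = atan2(sin Δλ cos φ₂, cos φ₁ sin φ₂ − sin φ₁ cos φ₂ cos Δλ) = 100.94°
Final bearing θ₂ = (initial bearing from the destination back to the start) + 180° = 76.63°
Δθ = θ₂ − θ₁ = -24.3°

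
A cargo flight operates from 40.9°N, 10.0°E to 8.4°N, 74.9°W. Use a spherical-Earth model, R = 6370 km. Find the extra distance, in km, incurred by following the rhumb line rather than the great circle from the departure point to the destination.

187 km

Great circle: cos σ = sin φ₁ sin φ₂ + cos φ₁ cos φ₂ cos Δλ,  σ = 1.4080 rad → d_gc = 8968.7 km
Rhumb line: Δψ = -0.6364, q = Δφ/Δψ = 0.8913, d_rh = R√(Δφ²+q²Δλ²) = 9156.0 km
Excess = 9156.0 − 8968.7 = 187.3 ≈ 187 km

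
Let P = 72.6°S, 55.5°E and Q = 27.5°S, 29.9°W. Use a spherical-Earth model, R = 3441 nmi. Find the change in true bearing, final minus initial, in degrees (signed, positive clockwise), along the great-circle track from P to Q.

Initial bearing θ₁ = atan2(sin Δλ cos φ₂, cos φ₁ sin φ₂ − sin φ₁ cos φ₂ cos Δλ) = 265.46°
Final bearing θ₂ = (initial bearing from the destination back to the start) + 180° = 340.36°
Δθ = θ₂ − θ₁ = +74.9°

+74.9°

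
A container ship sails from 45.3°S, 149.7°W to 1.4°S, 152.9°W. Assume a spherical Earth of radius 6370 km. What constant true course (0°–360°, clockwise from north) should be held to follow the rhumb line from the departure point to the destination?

Δψ = ln[tan(π/4+φ₂/2)/tan(π/4+φ₁/2)] = +0.8644
Δλ = -0.0559 rad (taken the short way round)
course = atan2(Δλ, Δψ) = 356.30°

356.3°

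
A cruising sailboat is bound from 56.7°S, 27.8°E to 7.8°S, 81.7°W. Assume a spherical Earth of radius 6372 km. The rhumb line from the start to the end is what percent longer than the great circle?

6.6%

Great circle: σ = 1.6390 rad → d_gc = Rσ = 10443.6 km
Rhumb: Δφ = +0.8535, Δλ = -1.9111, Δψ = +1.0705, q = Δφ/Δψ = 0.7972 → d_rh = R√(Δφ²+q²Δλ²) = 11127.8 km
Excess = (11127.8 − 10443.6) / 10443.6 = 684.2 / 10443.6 = 6.551% ≈ 6.6%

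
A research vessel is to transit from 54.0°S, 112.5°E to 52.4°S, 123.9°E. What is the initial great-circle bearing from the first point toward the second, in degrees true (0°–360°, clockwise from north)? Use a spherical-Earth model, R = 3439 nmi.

81.4°

θ = atan2( sin Δλ·cos φ₂ ,  cos φ₁ sin φ₂ − sin φ₁ cos φ₂ cos Δλ )
  = atan2(+0.1206, +0.0182) = 81.43°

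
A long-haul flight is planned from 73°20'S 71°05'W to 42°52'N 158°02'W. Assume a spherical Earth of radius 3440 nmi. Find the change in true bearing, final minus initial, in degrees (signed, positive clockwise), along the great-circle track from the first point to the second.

+50.5°

Initial bearing θ₁ = atan2(sin Δλ cos φ₂, cos φ₁ sin φ₂ − sin φ₁ cos φ₂ cos Δλ) = 287.62°
Final bearing θ₂ = (initial bearing from the destination back to the start) + 180° = 338.10°
Δθ = θ₂ − θ₁ = +50.5°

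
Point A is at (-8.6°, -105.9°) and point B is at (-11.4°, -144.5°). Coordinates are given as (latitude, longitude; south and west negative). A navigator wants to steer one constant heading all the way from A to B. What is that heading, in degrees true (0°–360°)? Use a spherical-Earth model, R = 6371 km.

Meridional parts: M(φ₁)=-0.1507, M(φ₂)=-0.2003 → ΔM = -0.0496;  Δλ = -0.6737 rad
tan C = Δλ / ΔM = +13.5748 → C = 265.79°

265.8°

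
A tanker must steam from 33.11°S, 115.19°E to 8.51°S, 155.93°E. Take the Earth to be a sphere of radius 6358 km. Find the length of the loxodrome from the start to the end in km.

4996 km

Δψ = ln[tan(π/4+φ₂/2)/tan(π/4+φ₁/2)] = +0.4639;  Δφ = +0.4294 rad,  Δλ = +0.7110 rad
q = Δφ/Δψ = 0.9254
d = R·√(Δφ² + q²Δλ²) = 6358·0.78572 = 4996 km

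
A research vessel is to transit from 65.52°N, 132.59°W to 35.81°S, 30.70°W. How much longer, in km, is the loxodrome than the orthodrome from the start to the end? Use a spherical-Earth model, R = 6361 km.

Great circle: cos σ = sin φ₁ sin φ₂ + cos φ₁ cos φ₂ cos Δλ,  σ = 2.2165 rad → d_gc = 14099.0 km
Rhumb line: Δψ = -2.1983, q = Δφ/Δψ = 0.8045, d_rh = R√(Δφ²+q²Δλ²) = 14469.7 km
Excess = 14469.7 − 14099.0 = 370.7 ≈ 371 km

371 km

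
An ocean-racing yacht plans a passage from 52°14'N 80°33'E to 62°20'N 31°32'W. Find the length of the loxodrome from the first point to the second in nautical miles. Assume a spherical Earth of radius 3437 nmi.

Rhumb course C = atan2(Δλ, Δψ) with Δψ = ln[tan(π/4+φ₂/2)/tan(π/4+φ₁/2)] = +0.3287, Δλ = -1.9562 → C = 279.54°
d = R·|Δφ| / |cos C| = 3437·0.17628 / 0.16568 = 3657 nmi

3657 nmi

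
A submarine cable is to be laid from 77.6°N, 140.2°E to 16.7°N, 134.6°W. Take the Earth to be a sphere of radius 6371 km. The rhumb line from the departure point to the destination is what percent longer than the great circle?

Great circle: σ = 1.2683 rad → d_gc = Rσ = 8080.6 km
Rhumb: Δφ = -1.0629, Δλ = +1.4870, Δψ = -1.9241, q = Δφ/Δψ = 0.5524 → d_rh = R√(Δφ²+q²Δλ²) = 8558.4 km
Excess = (8558.4 − 8080.6) / 8080.6 = 477.8 / 8080.6 = 5.91% ≈ 5.9%

5.9%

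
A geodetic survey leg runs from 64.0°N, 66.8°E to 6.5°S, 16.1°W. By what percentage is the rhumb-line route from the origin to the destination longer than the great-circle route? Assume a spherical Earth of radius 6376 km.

3.1%

Great circle: σ = 1.6187 rad → d_gc = Rσ = 10321.0 km
Rhumb: Δφ = -1.2305, Δλ = -1.4469, Δψ = -1.5796, q = Δφ/Δψ = 0.7790 → d_rh = R√(Δφ²+q²Δλ²) = 10639.2 km
Excess = (10639.2 − 10321.0) / 10321.0 = 318.2 / 10321.0 = 3.08% ≈ 3.1%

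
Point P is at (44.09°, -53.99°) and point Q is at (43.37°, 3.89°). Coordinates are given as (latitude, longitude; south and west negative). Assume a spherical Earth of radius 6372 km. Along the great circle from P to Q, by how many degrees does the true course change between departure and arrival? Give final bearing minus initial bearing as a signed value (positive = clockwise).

At departure: θ₁ = atan2(sin Δλ cos φ₂, cos φ₁ sin φ₂ − sin φ₁ cos φ₂ cos Δλ) = 69.98°
At arrival: θ₂ = atan2(sin Δλ cos φ₁, −cos φ₂ sin φ₁ + sin φ₂ cos φ₁ cos Δλ) = 111.82°
Δθ = θ₂ − θ₁ = +41.8°

+41.8°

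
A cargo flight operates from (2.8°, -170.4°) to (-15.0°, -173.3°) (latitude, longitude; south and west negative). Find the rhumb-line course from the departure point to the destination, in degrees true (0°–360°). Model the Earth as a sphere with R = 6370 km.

Δψ = ln[tan(π/4+φ₂/2)/tan(π/4+φ₁/2)] = -0.3137
Δλ = -0.0506 rad (taken the short way round)
course = atan2(Δλ, Δψ) = 189.16°

189.2°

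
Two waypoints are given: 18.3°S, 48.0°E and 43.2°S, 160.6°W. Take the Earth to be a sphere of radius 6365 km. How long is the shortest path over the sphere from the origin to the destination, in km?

cos σ = sin φ₁ sin φ₂ + cos φ₁ cos φ₂ cos Δλ
      = sin(-18.30°)sin(-43.20°) + cos(-18.30°)cos(-43.20°)cos(151.40°) = -0.3927
σ = 113.123° → d = Rσ = 6365·1.97437 = 12567 km

12567 km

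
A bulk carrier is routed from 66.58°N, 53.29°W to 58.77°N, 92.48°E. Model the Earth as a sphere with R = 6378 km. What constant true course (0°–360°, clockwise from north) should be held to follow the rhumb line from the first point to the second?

Meridional parts: M(φ₁)=+1.5737, M(φ₂)=+1.2748 → ΔM = -0.2989;  Δλ = +2.5442 rad
tan C = Δλ / ΔM = -8.5111 → C = 96.70°

96.7°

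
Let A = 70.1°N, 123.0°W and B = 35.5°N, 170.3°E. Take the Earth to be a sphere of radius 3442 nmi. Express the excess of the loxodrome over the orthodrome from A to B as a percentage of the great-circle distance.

3.9%

Great circle: σ = 0.8558 rad → d_gc = Rσ = 2945.6 nmi
Rhumb: Δφ = -0.6039, Δλ = -1.1641, Δψ = -1.0770, q = Δφ/Δψ = 0.5607 → d_rh = R√(Δφ²+q²Δλ²) = 3060.8 nmi
Excess = (3060.8 − 2945.6) / 2945.6 = 115.2 / 2945.6 = 3.91% ≈ 3.9%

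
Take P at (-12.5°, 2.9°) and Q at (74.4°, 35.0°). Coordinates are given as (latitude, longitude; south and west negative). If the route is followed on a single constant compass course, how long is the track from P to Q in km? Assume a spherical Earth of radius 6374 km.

9974 km

Δψ = ln[tan(π/4+φ₂/2)/tan(π/4+φ₁/2)] = +2.2078;  Δφ = +1.5167 rad,  Δλ = +0.5603 rad
q = Δφ/Δψ = 0.6870
d = R·√(Δφ² + q²Δλ²) = 6374·1.56476 = 9974 km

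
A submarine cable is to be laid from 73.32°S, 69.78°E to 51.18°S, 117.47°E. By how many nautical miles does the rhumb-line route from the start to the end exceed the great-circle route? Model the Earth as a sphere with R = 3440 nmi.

Great circle: cos σ = sin φ₁ sin φ₂ + cos φ₁ cos φ₂ cos Δλ,  σ = 0.5207 rad → d_gc = 1791.3 nmi
Rhumb line: Δψ = +0.8769, q = Δφ/Δψ = 0.4406, d_rh = R√(Δφ²+q²Δλ²) = 1832.7 nmi
Excess = 1832.7 − 1791.3 = 41.4 ≈ 41 nmi

41 nmi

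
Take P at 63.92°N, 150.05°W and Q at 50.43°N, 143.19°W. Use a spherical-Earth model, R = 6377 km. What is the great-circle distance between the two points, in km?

1555 km

cos σ = sin φ₁ sin φ₂ + cos φ₁ cos φ₂ cos Δλ
      = sin(63.92°)sin(50.43°) + cos(63.92°)cos(50.43°)cos(6.86°) = 0.9704
σ = 13.974° → d = Rσ = 6377·0.24389 = 1555 km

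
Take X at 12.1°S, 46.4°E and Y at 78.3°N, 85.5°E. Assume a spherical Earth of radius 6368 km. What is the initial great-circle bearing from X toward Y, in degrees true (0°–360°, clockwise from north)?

7.4°

N = sin Δλ·cos φ₂ = +0.1279;  D = cos φ₁ sin φ₂ − sin φ₁ cos φ₂ cos Δλ = +0.9905
initial course = atan2(N, D) = 7.36°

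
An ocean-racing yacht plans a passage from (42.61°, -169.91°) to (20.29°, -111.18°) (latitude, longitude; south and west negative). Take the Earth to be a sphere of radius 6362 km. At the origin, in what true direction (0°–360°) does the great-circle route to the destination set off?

95.3°

θ = atan2( sin Δλ·cos φ₂ ,  cos φ₁ sin φ₂ − sin φ₁ cos φ₂ cos Δλ )
  = atan2(+0.8017, -0.0744) = 95.30°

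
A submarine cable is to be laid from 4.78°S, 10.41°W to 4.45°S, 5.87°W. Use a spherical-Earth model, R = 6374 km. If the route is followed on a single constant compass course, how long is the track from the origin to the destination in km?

Δψ = ln[tan(π/4+φ₂/2)/tan(π/4+φ₁/2)] = +0.0058;  Δφ = +0.0058 rad,  Δλ = +0.0792 rad
q = Δφ/Δψ = 0.9968
d = R·√(Δφ² + q²Δλ²) = 6374·0.07919 = 505 km

505 km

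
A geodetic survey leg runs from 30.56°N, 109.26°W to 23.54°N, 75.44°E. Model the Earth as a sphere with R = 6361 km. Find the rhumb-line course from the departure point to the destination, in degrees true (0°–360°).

Δψ = ln[tan(π/4+φ₂/2)/tan(π/4+φ₁/2)] = -0.1377
Δλ = -3.0596 rad (taken the short way round)
course = atan2(Δλ, Δψ) = 267.42°

267.4°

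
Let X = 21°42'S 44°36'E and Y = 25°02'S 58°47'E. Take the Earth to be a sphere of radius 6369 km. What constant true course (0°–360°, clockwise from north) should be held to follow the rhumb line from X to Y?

104.4°

Δψ = ln[tan(π/4+φ₂/2)/tan(π/4+φ₁/2)] = -0.0634
Δλ = +0.2475 rad (taken the short way round)
course = atan2(Δλ, Δψ) = 104.36°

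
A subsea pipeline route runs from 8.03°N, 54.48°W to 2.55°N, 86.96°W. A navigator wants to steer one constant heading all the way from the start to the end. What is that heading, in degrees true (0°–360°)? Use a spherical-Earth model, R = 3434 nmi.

Meridional parts: M(φ₁)=+0.1406, M(φ₂)=+0.0445 → ΔM = -0.0961;  Δλ = -0.5669 rad
tan C = Δλ / ΔM = +5.8995 → C = 260.38°

260.4°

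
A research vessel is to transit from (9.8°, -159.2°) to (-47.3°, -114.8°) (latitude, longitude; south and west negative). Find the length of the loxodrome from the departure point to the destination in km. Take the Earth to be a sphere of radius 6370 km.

7739 km

Rhumb course C = atan2(Δλ, Δψ) with Δψ = ln[tan(π/4+φ₂/2)/tan(π/4+φ₁/2)] = -1.1112, Δλ = +0.7749 → C = 145.11°
d = R·|Δφ| / |cos C| = 6370·0.99658 / 0.82024 = 7739 km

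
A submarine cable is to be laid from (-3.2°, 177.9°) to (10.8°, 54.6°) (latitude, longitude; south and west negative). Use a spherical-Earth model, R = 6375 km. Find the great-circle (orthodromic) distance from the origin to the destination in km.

cos σ = sin φ₁ sin φ₂ + cos φ₁ cos φ₂ cos Δλ
      = sin(-3.20°)sin(10.80°) + cos(-3.20°)cos(10.80°)cos(-123.30°) = -0.5489
σ = 123.293° → d = Rσ = 6375·2.15186 = 13718 km

13718 km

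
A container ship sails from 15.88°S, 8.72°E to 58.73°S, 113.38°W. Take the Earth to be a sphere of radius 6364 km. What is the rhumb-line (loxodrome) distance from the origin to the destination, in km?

Δψ = ln[tan(π/4+φ₂/2)/tan(π/4+φ₁/2)] = -0.9927;  Δφ = -0.7479 rad,  Δλ = -2.1310 rad
q = Δφ/Δψ = 0.7534
d = R·√(Δφ² + q²Δλ²) = 6364·1.77115 = 11272 km

11272 km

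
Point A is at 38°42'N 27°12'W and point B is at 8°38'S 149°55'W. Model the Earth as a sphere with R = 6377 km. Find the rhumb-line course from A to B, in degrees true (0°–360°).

Δψ = ln[tan(π/4+φ₂/2)/tan(π/4+φ₁/2)] = -0.8848
Δλ = -2.1418 rad (taken the short way round)
course = atan2(Δλ, Δψ) = 247.55°

247.6°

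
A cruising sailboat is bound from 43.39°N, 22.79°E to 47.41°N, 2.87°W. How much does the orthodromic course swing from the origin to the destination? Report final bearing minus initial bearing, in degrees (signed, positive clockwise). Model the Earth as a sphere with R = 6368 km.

-18.4°

Initial bearing θ₁ = atan2(sin Δλ cos φ₂, cos φ₁ sin φ₂ − sin φ₁ cos φ₂ cos Δλ) = 291.59°
Final bearing θ₂ = (initial bearing from the destination back to the start) + 180° = 273.15°
Δθ = θ₂ − θ₁ = -18.4°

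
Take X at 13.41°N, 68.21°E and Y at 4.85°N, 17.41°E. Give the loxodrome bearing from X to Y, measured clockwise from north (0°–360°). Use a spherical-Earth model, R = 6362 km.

260.3°

Δψ = ln[tan(π/4+φ₂/2)/tan(π/4+φ₁/2)] = -0.1515
Δλ = -0.8866 rad (taken the short way round)
course = atan2(Δλ, Δψ) = 260.31°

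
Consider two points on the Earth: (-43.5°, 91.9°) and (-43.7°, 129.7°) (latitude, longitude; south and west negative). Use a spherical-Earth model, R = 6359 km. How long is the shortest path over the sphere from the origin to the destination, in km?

cos σ = sin φ₁ sin φ₂ + cos φ₁ cos φ₂ cos Δλ
      = sin(-43.50°)sin(-43.70°) + cos(-43.50°)cos(-43.70°)cos(37.80°) = 0.8899
σ = 27.133° → d = Rσ = 6359·0.47357 = 3011 km

3011 km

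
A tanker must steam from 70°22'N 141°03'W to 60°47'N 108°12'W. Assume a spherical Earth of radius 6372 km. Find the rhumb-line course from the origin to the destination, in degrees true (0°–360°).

Meridional parts: M(φ₁)=+1.7543, M(φ₂)=+1.3446 → ΔM = -0.4097;  Δλ = +0.5733 rad
tan C = Δλ / ΔM = -1.3995 → C = 125.55°

125.5°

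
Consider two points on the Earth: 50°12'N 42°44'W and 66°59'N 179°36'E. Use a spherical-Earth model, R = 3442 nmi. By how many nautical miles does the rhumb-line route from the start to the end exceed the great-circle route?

813 nmi

Great circle: cos σ = sin φ₁ sin φ₂ + cos φ₁ cos φ₂ cos Δλ,  σ = 1.0215 rad → d_gc = 3515.9 nmi
Rhumb line: Δψ = +0.5755, q = Δφ/Δψ = 0.5090, d_rh = R√(Δφ²+q²Δλ²) = 4328.9 nmi
Excess = 4328.9 − 3515.9 = 813.0 ≈ 813 nmi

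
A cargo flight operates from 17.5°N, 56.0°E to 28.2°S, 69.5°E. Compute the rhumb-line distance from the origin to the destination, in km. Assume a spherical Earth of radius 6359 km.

Δψ = ln[tan(π/4+φ₂/2)/tan(π/4+φ₁/2)] = -0.8236;  Δφ = -0.7976 rad,  Δλ = +0.2356 rad
q = Δφ/Δψ = 0.9684
d = R·√(Δφ² + q²Δλ²) = 6359·0.82961 = 5275 km

5275 km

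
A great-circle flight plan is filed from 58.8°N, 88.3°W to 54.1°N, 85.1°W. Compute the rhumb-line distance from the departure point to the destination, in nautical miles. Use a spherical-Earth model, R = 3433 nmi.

301 nmi

Δψ = ln[tan(π/4+φ₂/2)/tan(π/4+φ₁/2)] = -0.1487;  Δφ = -0.0820 rad,  Δλ = +0.0559 rad
q = Δφ/Δψ = 0.5518
d = R·√(Δφ² + q²Δλ²) = 3433·0.08763 = 301 nmi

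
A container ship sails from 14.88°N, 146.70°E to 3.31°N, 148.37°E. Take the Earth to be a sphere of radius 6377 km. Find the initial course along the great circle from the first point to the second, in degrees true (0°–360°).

θ = atan2( sin Δλ·cos φ₂ ,  cos φ₁ sin φ₂ − sin φ₁ cos φ₂ cos Δλ )
  = atan2(+0.0291, -0.2005) = 171.74°

171.7°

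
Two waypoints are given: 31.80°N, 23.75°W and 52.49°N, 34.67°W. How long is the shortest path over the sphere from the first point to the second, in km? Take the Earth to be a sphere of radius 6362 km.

cos σ = sin φ₁ sin φ₂ + cos φ₁ cos φ₂ cos Δλ
      = sin(31.80°)sin(52.49°) + cos(31.80°)cos(52.49°)cos(-10.92°) = 0.9261
σ = 22.160° → d = Rσ = 6362·0.38676 = 2461 km

2461 km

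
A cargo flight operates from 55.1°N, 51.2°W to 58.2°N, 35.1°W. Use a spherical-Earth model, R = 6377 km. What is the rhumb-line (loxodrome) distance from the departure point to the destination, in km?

1043 km

Δψ = ln[tan(π/4+φ₂/2)/tan(π/4+φ₁/2)] = +0.0985;  Δφ = +0.0541 rad,  Δλ = +0.2810 rad
q = Δφ/Δψ = 0.5494
d = R·√(Δφ² + q²Δλ²) = 6377·0.16358 = 1043 km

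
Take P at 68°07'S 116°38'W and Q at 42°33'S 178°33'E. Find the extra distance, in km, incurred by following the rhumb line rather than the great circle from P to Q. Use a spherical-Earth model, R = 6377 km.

181 km

Great circle: cos σ = sin φ₁ sin φ₂ + cos φ₁ cos φ₂ cos Δλ,  σ = 0.7312 rad → d_gc = 4663.1 km
Rhumb line: Δψ = +0.8212, q = Δφ/Δψ = 0.5433, d_rh = R√(Δφ²+q²Δλ²) = 4843.7 km
Excess = 4843.7 − 4663.1 = 180.6 ≈ 181 km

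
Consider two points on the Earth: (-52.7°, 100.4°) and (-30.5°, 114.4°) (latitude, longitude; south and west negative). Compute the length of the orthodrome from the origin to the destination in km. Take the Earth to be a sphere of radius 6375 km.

2720 km

Haversine: a = sin²(Δφ/2)+cos φ₁ cos φ₂ sin²(Δλ/2) = 0.04482;  σ = 2·atan2(√a,√(1−a))
σ = 24.445° → d = Rσ = 6375·0.42664 = 2720 km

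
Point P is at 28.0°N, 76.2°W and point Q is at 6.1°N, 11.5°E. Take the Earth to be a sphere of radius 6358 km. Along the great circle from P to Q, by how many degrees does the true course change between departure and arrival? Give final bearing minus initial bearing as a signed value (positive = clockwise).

+32.0°

Initial bearing θ₁ = atan2(sin Δλ cos φ₂, cos φ₁ sin φ₂ − sin φ₁ cos φ₂ cos Δλ) = 85.68°
Final bearing θ₂ = (initial bearing from the destination back to the start) + 180° = 117.69°
Δθ = θ₂ − θ₁ = +32.0°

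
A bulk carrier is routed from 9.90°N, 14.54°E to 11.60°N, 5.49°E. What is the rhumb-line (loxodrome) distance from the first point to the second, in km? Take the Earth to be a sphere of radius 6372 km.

1007 km

Δψ = ln[tan(π/4+φ₂/2)/tan(π/4+φ₁/2)] = +0.0302;  Δφ = +0.0297 rad,  Δλ = -0.1580 rad
q = Δφ/Δψ = 0.9824
d = R·√(Δφ² + q²Δλ²) = 6372·0.15799 = 1007 km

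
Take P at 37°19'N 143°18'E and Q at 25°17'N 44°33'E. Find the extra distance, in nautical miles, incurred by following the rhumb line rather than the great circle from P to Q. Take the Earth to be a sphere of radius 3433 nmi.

213 nmi

Great circle: cos σ = sin φ₁ sin φ₂ + cos φ₁ cos φ₂ cos Δλ,  σ = 1.4207 rad → d_gc = 4877.31 nmi
Rhumb line: Δψ = -0.2466, q = Δφ/Δψ = 0.8517, d_rh = R√(Δφ²+q²Δλ²) = 5090.79 nmi
Excess = 5090.79 − 4877.31 = 213.48 ≈ 213 nmi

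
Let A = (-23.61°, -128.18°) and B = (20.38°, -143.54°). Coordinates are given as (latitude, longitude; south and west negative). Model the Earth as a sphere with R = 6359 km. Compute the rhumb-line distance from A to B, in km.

Δψ = ln[tan(π/4+φ₂/2)/tan(π/4+φ₁/2)] = +0.7877;  Δφ = +0.7678 rad,  Δλ = -0.2681 rad
q = Δφ/Δψ = 0.9747
d = R·√(Δφ² + q²Δλ²) = 6359·0.81102 = 5157 km

5157 km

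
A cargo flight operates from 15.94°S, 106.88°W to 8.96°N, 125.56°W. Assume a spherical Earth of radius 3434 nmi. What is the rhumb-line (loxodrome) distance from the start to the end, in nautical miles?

Δψ = ln[tan(π/4+φ₂/2)/tan(π/4+φ₁/2)] = +0.4389;  Δφ = +0.4346 rad,  Δλ = -0.3260 rad
q = Δφ/Δψ = 0.9902
d = R·√(Δφ² + q²Δλ²) = 3434·0.54137 = 1859 nmi

1859 nmi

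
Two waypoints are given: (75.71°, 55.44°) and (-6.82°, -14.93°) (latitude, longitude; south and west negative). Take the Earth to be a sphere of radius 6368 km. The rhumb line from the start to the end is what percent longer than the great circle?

Great circle: σ = 1.6035 rad → d_gc = Rσ = 10211.4 km
Rhumb: Δφ = -1.4404, Δλ = -1.2282, Δψ = -2.1959, q = Δφ/Δψ = 0.6560 → d_rh = R√(Δφ²+q²Δλ²) = 10509.8 km
Excess = (10509.8 − 10211.4) / 10211.4 = 298.4 / 10211.4 = 2.92% ≈ 2.9%

2.9%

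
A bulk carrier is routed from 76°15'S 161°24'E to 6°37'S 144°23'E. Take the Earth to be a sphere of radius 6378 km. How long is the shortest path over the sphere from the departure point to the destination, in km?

7822 km

cos σ = sin φ₁ sin φ₂ + cos φ₁ cos φ₂ cos Δλ
      = sin(-76.25°)sin(-6.62°) + cos(-76.25°)cos(-6.62°)cos(-17.02°) = 0.3377
σ = 70.264° → d = Rσ = 6378·1.22633 = 7822 km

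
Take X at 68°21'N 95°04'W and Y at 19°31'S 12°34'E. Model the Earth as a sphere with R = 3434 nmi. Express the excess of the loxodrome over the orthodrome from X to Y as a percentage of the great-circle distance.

Great circle: σ = 1.9997 rad → d_gc = Rσ = 6866.9 nmi
Rhumb: Δφ = -1.5336, Δλ = +1.8786, Δψ = -2.0018, q = Δφ/Δψ = 0.7661 → d_rh = R√(Δφ²+q²Δλ²) = 7222.0 nmi
Excess = (7222.0 − 6866.9) / 6866.9 = 355.1 / 6866.9 = 5.17% ≈ 5.2%

5.2%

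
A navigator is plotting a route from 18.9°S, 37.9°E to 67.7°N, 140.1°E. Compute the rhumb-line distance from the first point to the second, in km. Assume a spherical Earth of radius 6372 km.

Δψ = ln[tan(π/4+φ₂/2)/tan(π/4+φ₁/2)] = +1.9601;  Δφ = +1.5115 rad,  Δλ = +1.7837 rad
q = Δφ/Δψ = 0.7711
d = R·√(Δφ² + q²Δλ²) = 6372·2.04363 = 13022 km

13022 km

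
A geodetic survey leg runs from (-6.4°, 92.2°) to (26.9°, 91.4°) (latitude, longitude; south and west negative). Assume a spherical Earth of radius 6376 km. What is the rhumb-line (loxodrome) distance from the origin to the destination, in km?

3707 km

Rhumb course C = atan2(Δλ, Δψ) with Δψ = ln[tan(π/4+φ₂/2)/tan(π/4+φ₁/2)] = +0.5997, Δλ = -0.0140 → C = 358.67°
d = R·|Δφ| / |cos C| = 6376·0.58119 / 0.99973 = 3707 km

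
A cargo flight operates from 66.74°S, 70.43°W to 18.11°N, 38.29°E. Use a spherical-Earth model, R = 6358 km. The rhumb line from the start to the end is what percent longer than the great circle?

Great circle: σ = 1.9889 rad → d_gc = Rσ = 12645.5 km
Rhumb: Δφ = +1.4809, Δλ = +1.8975, Δψ = +1.9022, q = Δφ/Δψ = 0.7785 → d_rh = R√(Δφ²+q²Δλ²) = 13299.2 km
Excess = (13299.2 − 12645.5) / 12645.5 = 653.7 / 12645.5 = 5.17% ≈ 5.2%

5.2%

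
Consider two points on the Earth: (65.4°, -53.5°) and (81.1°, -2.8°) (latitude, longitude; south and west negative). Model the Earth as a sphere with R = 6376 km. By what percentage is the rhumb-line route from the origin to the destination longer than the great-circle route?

3.0%

Great circle: σ = 0.3509 rad → d_gc = Rσ = 2237.0 km
Rhumb: Δφ = +0.2740, Δλ = +0.8849, Δψ = +1.0302, q = Δφ/Δψ = 0.2660 → d_rh = R√(Δφ²+q²Δλ²) = 2303.1 km
Excess = (2303.1 − 2237.0) / 2237.0 = 66.1 / 2237.0 = 2.955% ≈ 3.0%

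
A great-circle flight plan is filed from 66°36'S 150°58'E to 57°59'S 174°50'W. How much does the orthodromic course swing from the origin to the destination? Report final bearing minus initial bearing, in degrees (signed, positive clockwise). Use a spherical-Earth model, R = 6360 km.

-30.6°

At departure: θ₁ = atan2(sin Δλ cos φ₂, cos φ₁ sin φ₂ − sin φ₁ cos φ₂ cos Δλ) = 77.57°
At arrival: θ₂ = atan2(sin Δλ cos φ₁, −cos φ₂ sin φ₁ + sin φ₂ cos φ₁ cos Δλ) = 47.02°
Δθ = θ₂ − θ₁ = -30.6°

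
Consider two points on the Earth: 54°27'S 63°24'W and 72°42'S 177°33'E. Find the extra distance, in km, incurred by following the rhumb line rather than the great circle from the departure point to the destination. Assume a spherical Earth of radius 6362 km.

877 km

Great circle: cos σ = sin φ₁ sin φ₂ + cos φ₁ cos φ₂ cos Δλ,  σ = 0.8054 rad → d_gc = 5123.7 km
Rhumb line: Δψ = -0.7454, q = Δφ/Δψ = 0.4273, d_rh = R√(Δφ²+q²Δλ²) = 6001.1 km
Excess = 6001.1 − 5123.7 = 877.4 ≈ 877 km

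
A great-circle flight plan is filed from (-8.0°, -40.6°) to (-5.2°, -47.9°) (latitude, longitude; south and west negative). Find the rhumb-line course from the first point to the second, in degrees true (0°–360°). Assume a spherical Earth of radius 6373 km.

291.1°

Meridional parts: M(φ₁)=-0.1401, M(φ₂)=-0.0909 → ΔM = +0.0492;  Δλ = -0.1274 rad
tan C = Δλ / ΔM = -2.5896 → C = 291.11°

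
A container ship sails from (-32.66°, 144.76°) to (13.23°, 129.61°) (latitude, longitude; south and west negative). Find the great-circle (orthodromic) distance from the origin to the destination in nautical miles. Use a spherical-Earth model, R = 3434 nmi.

2884 nmi

Haversine: a = sin²(Δφ/2)+cos φ₁ cos φ₂ sin²(Δλ/2) = 0.16622;  σ = 2·atan2(√a,√(1−a))
σ = 48.121° → d = Rσ = 3434·0.83988 = 2884 nmi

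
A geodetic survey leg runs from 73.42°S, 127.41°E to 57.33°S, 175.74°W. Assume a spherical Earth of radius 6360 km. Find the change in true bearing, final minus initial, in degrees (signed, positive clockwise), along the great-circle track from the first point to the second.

-52.8°

At departure: θ₁ = atan2(sin Δλ cos φ₂, cos φ₁ sin φ₂ − sin φ₁ cos φ₂ cos Δλ) = 84.60°
At arrival: θ₂ = atan2(sin Δλ cos φ₁, −cos φ₂ sin φ₁ + sin φ₂ cos φ₁ cos Δλ) = 31.75°
Δθ = θ₂ − θ₁ = -52.8°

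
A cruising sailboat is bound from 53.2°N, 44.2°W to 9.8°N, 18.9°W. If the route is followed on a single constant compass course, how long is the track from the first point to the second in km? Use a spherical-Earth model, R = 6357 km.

Rhumb course C = atan2(Δλ, Δψ) with Δψ = ln[tan(π/4+φ₂/2)/tan(π/4+φ₁/2)] = -0.9288, Δλ = +0.4416 → C = 154.57°
d = R·|Δφ| / |cos C| = 6357·0.75747 / 0.90312 = 5332 km

5332 km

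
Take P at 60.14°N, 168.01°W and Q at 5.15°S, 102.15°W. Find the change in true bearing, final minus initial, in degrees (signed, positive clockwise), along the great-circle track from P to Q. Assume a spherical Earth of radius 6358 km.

Initial bearing θ₁ = atan2(sin Δλ cos φ₂, cos φ₁ sin φ₂ − sin φ₁ cos φ₂ cos Δλ) = 113.65°
Final bearing θ₂ = (initial bearing from the destination back to the start) + 180° = 152.75°
Δθ = θ₂ − θ₁ = +39.1°

+39.1°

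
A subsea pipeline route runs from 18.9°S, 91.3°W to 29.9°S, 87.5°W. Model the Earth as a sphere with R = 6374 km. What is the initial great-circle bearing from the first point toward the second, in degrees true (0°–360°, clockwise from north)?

163.3°

θ = atan2( sin Δλ·cos φ₂ ,  cos φ₁ sin φ₂ − sin φ₁ cos φ₂ cos Δλ )
  = atan2(+0.0575, -0.1914) = 163.29°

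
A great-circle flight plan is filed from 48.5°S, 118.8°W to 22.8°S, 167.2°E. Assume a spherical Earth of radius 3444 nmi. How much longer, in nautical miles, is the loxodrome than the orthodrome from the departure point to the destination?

Great circle: cos σ = sin φ₁ sin φ₂ + cos φ₁ cos φ₂ cos Δλ,  σ = 1.0944 rad → d_gc = 3769.0 nmi
Rhumb line: Δψ = +0.5617, q = Δφ/Δψ = 0.7986, d_rh = R√(Δφ²+q²Δλ²) = 3873.4 nmi
Excess = 3873.4 − 3769.0 = 104.4 ≈ 104 nmi

104 nmi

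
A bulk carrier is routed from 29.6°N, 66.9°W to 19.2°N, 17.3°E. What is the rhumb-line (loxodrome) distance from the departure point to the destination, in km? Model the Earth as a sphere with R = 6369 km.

Rhumb course C = atan2(Δλ, Δψ) with Δψ = ln[tan(π/4+φ₂/2)/tan(π/4+φ₁/2)] = -0.1997, Δλ = +1.4696 → C = 97.74°
d = R·|Δφ| / |cos C| = 6369·0.18151 / 0.13466 = 8585 km

8585 km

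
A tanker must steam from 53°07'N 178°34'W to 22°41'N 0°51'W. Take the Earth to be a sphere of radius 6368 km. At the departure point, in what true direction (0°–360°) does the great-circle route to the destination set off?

2.2°

θ = atan2( sin Δλ·cos φ₂ ,  cos φ₁ sin φ₂ − sin φ₁ cos φ₂ cos Δλ )
  = atan2(+0.0368, +0.9689) = 2.17°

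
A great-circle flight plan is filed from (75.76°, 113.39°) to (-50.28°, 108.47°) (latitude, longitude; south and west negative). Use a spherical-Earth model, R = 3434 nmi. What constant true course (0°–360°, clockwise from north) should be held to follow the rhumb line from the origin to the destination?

181.6°

Meridional parts: M(φ₁)=+2.0802, M(φ₂)=-1.0183 → ΔM = -3.0985;  Δλ = -0.0859 rad
tan C = Δλ / ΔM = +0.0277 → C = 181.59°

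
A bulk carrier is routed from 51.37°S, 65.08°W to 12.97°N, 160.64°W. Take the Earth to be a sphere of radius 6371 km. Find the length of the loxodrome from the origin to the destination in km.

Δψ = ln[tan(π/4+φ₂/2)/tan(π/4+φ₁/2)] = +1.2768;  Δφ = +1.1229 rad,  Δλ = -1.6678 rad
q = Δφ/Δψ = 0.8795
d = R·√(Δφ² + q²Δλ²) = 6371·1.84739 = 11770 km

11770 km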